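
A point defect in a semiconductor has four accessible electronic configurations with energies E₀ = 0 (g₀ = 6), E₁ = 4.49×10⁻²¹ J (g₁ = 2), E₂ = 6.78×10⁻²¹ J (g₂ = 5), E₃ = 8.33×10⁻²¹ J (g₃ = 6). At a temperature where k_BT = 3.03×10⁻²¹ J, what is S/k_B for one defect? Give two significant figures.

2.4

Eᵢ/kT = 0, 1.482, 2.238, 2.749.
Z = Σ gᵢe^(−Eᵢ/kT) = 6·e^(−0) + 2·e^(−1.482) + 5·e^(−2.238) + 6·e^(−2.749) = 6.000 + 0.4544 + 0.5334 + 0.3840 = 7.372.
⟨E⟩ = Σ EᵢPᵢ = 1.201 ×10⁻²¹ J.
S/k_B = ln Z + ⟨E⟩/kT = ln(7.372) + 1.201/3.03 = 1.998 + 0.3964 = 2.4.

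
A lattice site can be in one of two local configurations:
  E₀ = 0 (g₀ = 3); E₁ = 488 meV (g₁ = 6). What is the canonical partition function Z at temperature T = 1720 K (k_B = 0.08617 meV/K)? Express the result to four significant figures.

Z = 3.223

k_BT = 0.08617 × 1720 K = 148.212 meV.
Eᵢ/kT = 0, 3.29258.
Z = Σ gᵢe^(−Eᵢ/kT) = 3·e^(−0) + 6·e^(−3.29258) = 3.00000 + 0.222947 = 3.22295.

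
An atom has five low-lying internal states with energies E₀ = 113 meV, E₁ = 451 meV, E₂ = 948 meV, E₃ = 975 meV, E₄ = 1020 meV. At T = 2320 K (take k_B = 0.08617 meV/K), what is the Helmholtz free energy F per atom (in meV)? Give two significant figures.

k_BT = 0.08617 × 2320 K = 199.9 meV.
Eᵢ/kT = 0.5653, 2.256, 4.742, 4.877, 5.103.
Z = Σ e^(−Eᵢ/kT) = e^(−0.5653) + e^(−2.256) + e^(−4.742) + e^(−4.877) + e^(−5.103) = 0.5682 + 0.1048 + 0.008721 + 0.007620 + 0.006078 = 0.6954.
F = −kT ln Z = −199.9 × ln(0.6954) = −199.9 × -0.3633 = 73 meV.

73 meV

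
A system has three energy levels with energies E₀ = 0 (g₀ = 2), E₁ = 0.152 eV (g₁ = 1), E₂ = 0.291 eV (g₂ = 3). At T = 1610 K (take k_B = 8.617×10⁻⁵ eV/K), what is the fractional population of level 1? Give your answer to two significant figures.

k_BT = 8.617×10⁻⁵ × 1610 K = 0.1387 eV.
Eᵢ/kT = 0, 1.096, 2.098.
Z = Σ gᵢe^(−Eᵢ/kT) = 2·e^(−0) + 1·e^(−1.096) + 3·e^(−2.098) = 2.000 + 0.3342 + 0.3681 = 2.702.
P₁ = g₁ e^(−E₁/kT) / Z = 0.3342/2.702 = 0.12.

0.12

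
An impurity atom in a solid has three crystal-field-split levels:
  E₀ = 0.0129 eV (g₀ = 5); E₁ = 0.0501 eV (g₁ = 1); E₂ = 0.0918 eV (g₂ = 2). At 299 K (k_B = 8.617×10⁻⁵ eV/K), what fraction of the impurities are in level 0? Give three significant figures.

0.938

k_BT = 8.617×10⁻⁵ × 299 K = 0.025765 eV.
Eᵢ/kT = 0.50068, 1.9445, 3.5630.
Z = Σ gᵢe^(−Eᵢ/kT) = 5·e^(−0.50068) + 1·e^(−1.9445) + 2·e^(−3.5630) = 3.0306 + 0.14306 + 0.056707 = 3.2304.
P₀ = g₀ e^(−E₀/kT) / Z = 3.0306/3.2304 = 0.938.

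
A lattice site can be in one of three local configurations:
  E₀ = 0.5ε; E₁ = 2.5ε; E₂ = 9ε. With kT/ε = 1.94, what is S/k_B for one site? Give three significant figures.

0.623

Eᵢ/kT = 0.25773, 1.2887, 4.6392.
Z = Σ e^(−Eᵢ/kT) = e^(−0.25773) + e^(−1.2887) + e^(−4.6392) = 0.77280 + 0.27563 + 0.0096654 = 1.0581.
⟨E⟩ = Σ EᵢPᵢ = 1.0986 ε.
S/k_B = ln Z + ⟨E⟩/kT = ln(1.0581) + 1.0986/1.94 = 0.056475 + 0.56629 = 0.623.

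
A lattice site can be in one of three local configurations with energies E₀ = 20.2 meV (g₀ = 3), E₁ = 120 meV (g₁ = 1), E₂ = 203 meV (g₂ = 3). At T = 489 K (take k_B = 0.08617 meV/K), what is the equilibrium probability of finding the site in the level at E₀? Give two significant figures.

0.96

k_BT = 0.08617 × 489 K = 42.14 meV.
Eᵢ/kT = 0.4794, 2.848, 4.817.
Z = Σ gᵢe^(−Eᵢ/kT) = 3·e^(−0.4794) + 1·e^(−2.848) + 3·e^(−4.817) = 1.857 + 0.05796 + 0.02427 = 1.939.
P₀ = g₀ e^(−E₀/kT) / Z = 1.857/1.939 = 0.96.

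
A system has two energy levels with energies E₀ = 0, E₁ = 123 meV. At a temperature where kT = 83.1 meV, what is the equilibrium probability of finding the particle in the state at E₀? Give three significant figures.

0.815

Eᵢ/kT = 0, 1.4801.
Z = Σ e^(−Eᵢ/kT) = e^(−0) + e^(−1.4801) = 1.0000 + 0.22761 = 1.2276.
P₀ = e^(−E₀/kT) / Z = 1.0000/1.2276 = 0.815.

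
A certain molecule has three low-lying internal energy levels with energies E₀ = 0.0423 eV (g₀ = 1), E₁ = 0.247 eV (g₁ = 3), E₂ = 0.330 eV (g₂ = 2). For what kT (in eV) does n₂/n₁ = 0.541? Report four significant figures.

0.3974 eV

n₂/n₁ = (g₂/g₁) exp[−(E₂−E₁)/kT] = 0.541.
⇒ (E₂−E₁)/kT = ln((2/3)/0.541) = ln(1.23229) = 0.208874.
kT = 0.083 eV / 0.208874 = 0.3974 eV.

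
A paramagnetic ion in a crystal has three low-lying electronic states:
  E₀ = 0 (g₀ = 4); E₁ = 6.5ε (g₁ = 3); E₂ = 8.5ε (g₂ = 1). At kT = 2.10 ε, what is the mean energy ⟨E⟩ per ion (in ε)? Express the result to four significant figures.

Eᵢ/kT = 0, 3.09524, 4.04762.
Z = Σ gᵢe^(−Eᵢ/kT) = 4·e^(−0) + 3·e^(−3.09524) + 1·e^(−4.04762) = 4.00000 + 0.135792 + 0.0174639 = 4.15326.
⟨E⟩ = Σ Eᵢ gᵢe^(−Eᵢ/kT) / Z = (0·4.00000 + 6.5·0.135792 + 8.5·0.0174639) / 4.15326 = 0.2483 ε.

0.2483 ε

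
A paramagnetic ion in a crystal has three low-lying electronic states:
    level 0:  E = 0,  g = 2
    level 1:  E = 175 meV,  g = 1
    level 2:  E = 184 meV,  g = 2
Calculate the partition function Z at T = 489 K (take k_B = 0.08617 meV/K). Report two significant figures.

Z = 2.0

k_BT = 0.08617 × 489 K = 42.14 meV.
Eᵢ/kT = 0, 4.153, 4.366.
Z = Σ gᵢe^(−Eᵢ/kT) = 2·e^(−0) + 1·e^(−4.153) + 2·e^(−4.366) = 2.000 + 0.01572 + 0.02540 = 2.041.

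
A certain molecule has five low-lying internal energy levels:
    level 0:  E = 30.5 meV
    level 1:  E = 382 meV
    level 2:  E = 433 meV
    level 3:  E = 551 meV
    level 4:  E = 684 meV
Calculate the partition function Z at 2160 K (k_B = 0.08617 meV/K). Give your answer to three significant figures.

k_BT = 0.08617 × 2160 K = 186.13 meV.
Eᵢ/kT = 0.16386, 2.0523, 2.3263, 2.9603, 3.6749.
Z = Σ e^(−Eᵢ/kT) = e^(−0.16386) + e^(−2.0523) + e^(−2.3263) + e^(−2.9603) + e^(−3.6749) = 0.84886 + 0.12844 + 0.097656 + 0.051803 + 0.025352 = 1.1521.

Z = 1.15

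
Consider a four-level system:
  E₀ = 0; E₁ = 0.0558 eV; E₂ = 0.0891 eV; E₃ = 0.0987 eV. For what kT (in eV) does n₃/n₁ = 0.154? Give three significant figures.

0.0229 eV

n₃/n₁ = exp[−(E₃−E₁)/kT] = 0.154.
⇒ (E₃−E₁)/kT = ln(1/0.154) = ln(6.4935) = 1.8708.
kT = 0.0429 eV / 1.8708 = 0.0229 eV.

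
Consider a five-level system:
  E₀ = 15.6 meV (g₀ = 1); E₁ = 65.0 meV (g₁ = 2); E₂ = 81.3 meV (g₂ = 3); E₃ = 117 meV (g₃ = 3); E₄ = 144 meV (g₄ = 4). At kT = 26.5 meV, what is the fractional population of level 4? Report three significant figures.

Eᵢ/kT = 0.58868, 2.4528, 3.0679, 4.4151, 5.4340.
Z = Σ gᵢe^(−Eᵢ/kT) = 1·e^(−0.58868) + 2·e^(−2.4528) + 3·e^(−3.0679) + 3·e^(−4.4151) + 4·e^(−5.4340) = 0.55506 + 0.17210 + 0.13956 + 0.036280 + 0.017462 = 0.92046.
P₄ = g₄ e^(−E₄/kT) / Z = 0.017462/0.92046 = 0.0190.

0.0190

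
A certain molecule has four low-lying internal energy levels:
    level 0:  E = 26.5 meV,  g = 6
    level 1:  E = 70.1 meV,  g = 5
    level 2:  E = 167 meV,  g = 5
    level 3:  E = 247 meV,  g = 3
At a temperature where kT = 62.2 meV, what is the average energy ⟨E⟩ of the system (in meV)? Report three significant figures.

48.6 meV

Eᵢ/kT = 0.42605, 1.1270, 2.6849, 3.9711.
Z = Σ gᵢe^(−Eᵢ/kT) = 6·e^(−0.42605) + 5·e^(−1.1270) + 5·e^(−2.6849) + 3·e^(−3.9711) = 3.9185 + 1.6200 + 0.34114 + 0.056558 = 5.9362.
⟨E⟩ = Σ Eᵢ gᵢe^(−Eᵢ/kT) / Z = (26.5·3.9185 + 70.1·1.6200 + 167·0.34114 + 247·0.056558) / 5.9362 = 48.6 meV.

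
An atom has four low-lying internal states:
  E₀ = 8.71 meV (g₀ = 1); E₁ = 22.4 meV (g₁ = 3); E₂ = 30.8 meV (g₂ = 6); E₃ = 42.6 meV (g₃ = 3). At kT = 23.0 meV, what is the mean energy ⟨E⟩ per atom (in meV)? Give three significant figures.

Eᵢ/kT = 0.37870, 0.97391, 1.3391, 1.8522.
Z = Σ gᵢe^(−Eᵢ/kT) = 1·e^(−0.37870) + 3·e^(−0.97391) + 6·e^(−1.3391) + 3·e^(−1.8522) = 0.68475 + 1.1328 + 1.5725 + 0.47067 = 3.8607.
⟨E⟩ = Σ Eᵢ gᵢe^(−Eᵢ/kT) / Z = (8.71·0.68475 + 22.4·1.1328 + 30.8·1.5725 + 42.6·0.47067) / 3.8607 = 25.9 meV.

25.9 meV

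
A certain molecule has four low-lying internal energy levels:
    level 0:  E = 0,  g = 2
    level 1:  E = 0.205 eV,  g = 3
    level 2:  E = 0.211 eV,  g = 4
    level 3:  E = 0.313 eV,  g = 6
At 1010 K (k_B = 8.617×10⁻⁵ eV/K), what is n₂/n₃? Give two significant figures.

k_BT = 8.617×10⁻⁵ × 1010 K = 0.08703 eV.
n₂/n₃ = (g₂/g₃) exp[−(E₂−E₃)/kT] = (4/6) × exp(−(-0.102 eV)/(0.08703 eV)) = (4/6) × exp(1.172) = 2.2.

2.2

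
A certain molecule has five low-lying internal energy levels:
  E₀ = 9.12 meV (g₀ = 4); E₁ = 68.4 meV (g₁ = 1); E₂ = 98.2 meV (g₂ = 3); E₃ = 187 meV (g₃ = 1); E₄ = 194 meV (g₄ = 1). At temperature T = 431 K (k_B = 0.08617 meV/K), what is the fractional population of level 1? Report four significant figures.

k_BT = 0.08617 × 431 K = 37.1393 meV.
Eᵢ/kT = 0.245562, 1.84171, 2.64410, 5.03510, 5.22358.
Z = Σ gᵢe^(−Eᵢ/kT) = 4·e^(−0.245562) + 1·e^(−1.84171) + 3·e^(−2.64410) + 1·e^(−5.03510) + 1·e^(−5.22358) = 3.12906 + 0.158546 + 0.213208 + 0.00650555 + 0.00538801 = 3.51271.
P₁ = g₁ e^(−E₁/kT) / Z = 0.158546/3.51271 = 0.04513.

0.04513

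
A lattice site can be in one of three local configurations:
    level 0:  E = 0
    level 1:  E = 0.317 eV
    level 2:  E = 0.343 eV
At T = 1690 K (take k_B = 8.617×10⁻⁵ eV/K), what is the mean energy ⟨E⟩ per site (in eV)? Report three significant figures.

0.0567 eV

k_BT = 8.617×10⁻⁵ × 1690 K = 0.14563 eV.
Eᵢ/kT = 0, 2.1767, 2.3553.
Z = Σ e^(−Eᵢ/kT) = e^(−0) + e^(−2.1767) + e^(−2.3553) = 1.0000 + 0.11342 + 0.094865 = 1.2083.
⟨E⟩ = Σ Eᵢ e^(−Eᵢ/kT) / Z = (0·1.0000 + 0.317·0.11342 + 0.343·0.094865) / 1.2083 = 0.0567 eV.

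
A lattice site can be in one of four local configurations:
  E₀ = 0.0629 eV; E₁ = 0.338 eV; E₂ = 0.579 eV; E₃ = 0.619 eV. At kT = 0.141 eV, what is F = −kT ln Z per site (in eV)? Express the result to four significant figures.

Eᵢ/kT = 0.446099, 2.39716, 4.10638, 4.39007.
Z = Σ e^(−Eᵢ/kT) = e^(−0.446099) + e^(−2.39716) + e^(−4.10638) + e^(−4.39007) = 0.640120 + 0.0909760 + 0.0164673 + 0.0123999 = 0.759963.
F = −kT ln Z = −0.141 × ln(0.759963) = −0.141 × -0.274486 = 0.03870 eV.

0.03870 eV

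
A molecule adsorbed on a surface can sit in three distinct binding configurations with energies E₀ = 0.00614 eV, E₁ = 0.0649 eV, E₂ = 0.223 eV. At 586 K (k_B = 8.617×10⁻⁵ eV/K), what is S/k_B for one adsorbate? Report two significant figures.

k_BT = 8.617×10⁻⁵ × 586 K = 0.05050 eV.
Eᵢ/kT = 0.1216, 1.285, 4.416.
Z = Σ e^(−Eᵢ/kT) = e^(−0.1216) + e^(−1.285) + e^(−4.416) = 0.8855 + 0.2767 + 0.01208 = 1.174.
⟨E⟩ = Σ EᵢPᵢ = 0.02222 eV.
S/k_B = ln Z + ⟨E⟩/kT = ln(1.174) + 0.02222/0.05050 = 0.1604 + 0.4400 = 0.60.

0.60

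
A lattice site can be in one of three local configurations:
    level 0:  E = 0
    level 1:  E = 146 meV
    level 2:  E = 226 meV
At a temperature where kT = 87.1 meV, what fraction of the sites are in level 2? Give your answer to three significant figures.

0.0592

Eᵢ/kT = 0, 1.6762, 2.5947.
Z = Σ e^(−Eᵢ/kT) = e^(−0) + e^(−1.6762) + e^(−2.5947) = 1.0000 + 0.18708 + 0.074668 = 1.2617.
P₂ = e^(−E₂/kT) / Z = 0.074668/1.2617 = 0.0592.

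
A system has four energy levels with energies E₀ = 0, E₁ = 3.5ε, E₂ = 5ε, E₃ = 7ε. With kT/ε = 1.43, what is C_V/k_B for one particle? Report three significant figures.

Eᵢ/kT = 0, 2.4476, 3.4965, 4.8951.
Z = Σ e^(−Eᵢ/kT) = e^(−0) + e^(−2.4476) + e^(−3.4965) + e^(−4.8951) = 1.0000 + 0.086501 + 0.030303 + 0.0074832 = 1.1243.
⟨E⟩ = 0.45064 ε, ⟨E²⟩ = 1.9424 ε².
C_V/k_B = (⟨E²⟩ − ⟨E⟩²)/(kT)² = (1.9424 − 0.20308)/2.0449 = 0.851.

0.851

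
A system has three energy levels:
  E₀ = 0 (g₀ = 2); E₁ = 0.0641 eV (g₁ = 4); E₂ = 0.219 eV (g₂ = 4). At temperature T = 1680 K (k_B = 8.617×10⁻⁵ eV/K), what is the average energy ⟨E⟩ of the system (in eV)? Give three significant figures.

k_BT = 8.617×10⁻⁵ × 1680 K = 0.14477 eV.
Eᵢ/kT = 0, 0.44277, 1.5127.
Z = Σ gᵢe^(−Eᵢ/kT) = 2·e^(−0) + 4·e^(−0.44277) + 4·e^(−1.5127) = 2.0000 + 2.5690 + 0.88126 = 5.4503.
⟨E⟩ = Σ Eᵢ gᵢe^(−Eᵢ/kT) / Z = (0·2.0000 + 0.0641·2.5690 + 0.219·0.88126) / 5.4503 = 0.0656 eV.

0.0656 eV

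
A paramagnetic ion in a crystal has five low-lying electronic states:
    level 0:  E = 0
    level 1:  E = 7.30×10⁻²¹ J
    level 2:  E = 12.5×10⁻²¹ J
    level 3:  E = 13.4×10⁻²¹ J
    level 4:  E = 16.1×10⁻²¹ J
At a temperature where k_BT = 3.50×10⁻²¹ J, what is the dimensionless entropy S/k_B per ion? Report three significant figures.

0.582

Eᵢ/kT = 0, 2.0857, 3.5714, 3.8286, 4.6000.
Z = Σ e^(−Eᵢ/kT) = e^(−0) + e^(−2.0857) + e^(−3.5714) + e^(−3.8286) + e^(−4.6000) = 1.0000 + 0.12422 + 0.028116 + 0.021740 + 0.010052 = 1.1841.
⟨E⟩ = Σ EᵢPᵢ = 1.4453 ×10⁻²¹ J.
S/k_B = ln Z + ⟨E⟩/kT = ln(1.1841) + 1.4453/3.50 = 0.16898 + 0.41294 = 0.582.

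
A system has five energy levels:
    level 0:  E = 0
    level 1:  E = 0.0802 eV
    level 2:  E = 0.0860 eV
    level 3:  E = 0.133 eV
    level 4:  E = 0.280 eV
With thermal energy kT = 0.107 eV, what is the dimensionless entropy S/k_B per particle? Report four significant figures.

1.379

Eᵢ/kT = 0, 0.749533, 0.803738, 1.24299, 2.61682.
Z = Σ e^(−Eᵢ/kT) = e^(−0) + e^(−0.749533) + e^(−0.803738) + e^(−1.24299) + e^(−2.61682) = 1.00000 + 0.472587 + 0.447653 + 0.288520 + 0.0730347 = 2.28179.
⟨E⟩ = Σ EᵢPᵢ = 0.0592616 eV.
S/k_B = ln Z + ⟨E⟩/kT = ln(2.28179) + 0.0592616/0.107 = 0.824960 + 0.553847 = 1.379.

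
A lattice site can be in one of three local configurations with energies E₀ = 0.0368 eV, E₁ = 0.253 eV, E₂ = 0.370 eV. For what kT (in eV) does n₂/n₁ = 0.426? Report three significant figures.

0.137 eV

n₂/n₁ = exp[−(E₂−E₁)/kT] = 0.426.
⇒ (E₂−E₁)/kT = ln(1/0.426) = ln(2.3474) = 0.85331.
kT = 0.117 eV / 0.85331 = 0.137 eV.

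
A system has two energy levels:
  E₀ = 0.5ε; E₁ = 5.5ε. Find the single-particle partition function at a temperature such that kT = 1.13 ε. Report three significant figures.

Eᵢ/kT = 0.44248, 4.8673.
Z = Σ e^(−Eᵢ/kT) = e^(−0.44248) + e^(−4.8673) = 0.64244 + 0.0076941 = 0.65013.

Z = 0.650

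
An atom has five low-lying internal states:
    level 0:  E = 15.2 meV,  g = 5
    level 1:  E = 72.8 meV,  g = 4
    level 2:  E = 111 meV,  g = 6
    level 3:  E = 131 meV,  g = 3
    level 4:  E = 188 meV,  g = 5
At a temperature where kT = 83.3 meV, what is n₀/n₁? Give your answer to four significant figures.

n₀/n₁ = (g₀/g₁) exp[−(E₀−E₁)/kT] = (5/4) × exp(−(-57.6 meV)/(83.3 meV)) = (5/4) × exp(0.691477) = 2.496.

2.496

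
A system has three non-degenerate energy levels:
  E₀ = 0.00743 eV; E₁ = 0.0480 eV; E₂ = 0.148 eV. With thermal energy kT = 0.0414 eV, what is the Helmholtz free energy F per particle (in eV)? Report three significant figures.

-0.00676 eV

Eᵢ/kT = 0.17947, 1.1594, 3.5749.
Z = Σ e^(−Eᵢ/kT) = e^(−0.17947) + e^(−1.1594) + e^(−3.5749) = 0.83571 + 0.31367 + 0.028018 = 1.1774.
F = −kT ln Z = −0.0414 × ln(1.1774) = −0.0414 × 0.16331 = -0.00676 eV.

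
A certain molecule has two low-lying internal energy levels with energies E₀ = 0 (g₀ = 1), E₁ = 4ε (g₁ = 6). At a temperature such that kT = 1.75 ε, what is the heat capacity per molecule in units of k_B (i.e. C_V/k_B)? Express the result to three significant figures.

Eᵢ/kT = 0, 2.2857.
Z = Σ gᵢe^(−Eᵢ/kT) = 1·e^(−0) + 6·e^(−2.2857) = 1.0000 + 0.61022 = 1.6102.
⟨E⟩ = 1.5159 ε, ⟨E²⟩ = 6.0635 ε².
C_V/k_B = (⟨E²⟩ − ⟨E⟩²)/(kT)² = (6.0635 − 2.2980)/3.0625 = 1.23.

1.23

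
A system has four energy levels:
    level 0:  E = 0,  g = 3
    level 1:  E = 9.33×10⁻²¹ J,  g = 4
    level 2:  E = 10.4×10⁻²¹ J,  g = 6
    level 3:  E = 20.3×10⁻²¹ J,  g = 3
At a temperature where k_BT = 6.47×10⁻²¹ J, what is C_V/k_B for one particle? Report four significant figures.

Eᵢ/kT = 0, 1.44204, 1.60742, 3.13756.
Z = Σ gᵢe^(−Eᵢ/kT) = 3·e^(−0) + 4·e^(−1.44204) + 6·e^(−1.60742) + 3·e^(−3.13756) = 3.00000 + 0.945780 + 1.20242 + 0.130166 = 5.27837.
⟨E⟩ = 4.54149, ⟨E²⟩ = 50.3987.
C_V/k_B = (⟨E²⟩ − ⟨E⟩²)/(kT)² = (50.3987 − 20.6251)/41.8609 = 0.7113.

0.7113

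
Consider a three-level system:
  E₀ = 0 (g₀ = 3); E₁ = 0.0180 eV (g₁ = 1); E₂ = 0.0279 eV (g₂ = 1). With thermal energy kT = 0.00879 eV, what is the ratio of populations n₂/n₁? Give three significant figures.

n₂/n₁ = (g₂/g₁) exp[−(E₂−E₁)/kT] = (1/1) × exp(−(0.0099 eV)/(0.00879 eV)) = (1/1) × exp(-1.1263) = 0.324.

0.324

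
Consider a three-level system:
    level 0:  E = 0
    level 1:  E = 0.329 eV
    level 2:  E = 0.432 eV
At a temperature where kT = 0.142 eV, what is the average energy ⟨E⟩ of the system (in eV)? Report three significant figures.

Eᵢ/kT = 0, 2.3169, 3.0423.
Z = Σ e^(−Eᵢ/kT) = e^(−0) + e^(−2.3169) + e^(−3.0423) = 1.0000 + 0.098579 + 0.047725 = 1.1463.
⟨E⟩ = Σ Eᵢ e^(−Eᵢ/kT) / Z = (0·1.0000 + 0.329·0.098579 + 0.432·0.047725) / 1.1463 = 0.0463 eV.

0.0463 eV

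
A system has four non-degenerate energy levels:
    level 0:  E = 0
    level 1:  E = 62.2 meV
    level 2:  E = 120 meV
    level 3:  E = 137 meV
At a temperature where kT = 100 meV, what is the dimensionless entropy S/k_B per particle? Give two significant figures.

Eᵢ/kT = 0, 0.6220, 1.200, 1.370.
Z = Σ e^(−Eᵢ/kT) = e^(−0) + e^(−0.6220) + e^(−1.200) + e^(−1.370) = 1.000 + 0.5369 + 0.3012 + 0.2541 = 2.092.
⟨E⟩ = Σ EᵢPᵢ = 49.88 meV.
S/k_B = ln Z + ⟨E⟩/kT = ln(2.092) + 49.88/100 = 0.7381 + 0.4988 = 1.2.

1.2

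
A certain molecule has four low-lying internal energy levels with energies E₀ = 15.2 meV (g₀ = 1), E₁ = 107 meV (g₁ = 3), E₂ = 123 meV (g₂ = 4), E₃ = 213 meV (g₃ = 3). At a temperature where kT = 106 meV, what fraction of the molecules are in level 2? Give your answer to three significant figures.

0.347

Eᵢ/kT = 0.14340, 1.0094, 1.1604, 2.0094.
Z = Σ gᵢe^(−Eᵢ/kT) = 1·e^(−0.14340) + 3·e^(−1.0094) + 4·e^(−1.1604) + 3·e^(−2.0094) = 0.86641 + 1.0933 + 1.2534 + 0.40221 = 3.6153.
P₂ = g₂ e^(−E₂/kT) / Z = 1.2534/3.6153 = 0.347.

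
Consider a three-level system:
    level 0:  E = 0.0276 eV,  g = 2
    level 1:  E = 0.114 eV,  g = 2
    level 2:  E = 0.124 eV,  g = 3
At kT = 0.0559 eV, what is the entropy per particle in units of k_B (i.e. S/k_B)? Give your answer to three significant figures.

Eᵢ/kT = 0.49374, 2.0394, 2.2182.
Z = Σ gᵢe^(−Eᵢ/kT) = 2·e^(−0.49374) + 2·e^(−2.0394) + 3·e^(−2.2182) = 1.2207 + 0.26021 + 0.32641 = 1.8073.
⟨E⟩ = Σ EᵢPᵢ = 0.057450 eV.
S/k_B = ln Z + ⟨E⟩/kT = ln(1.8073) + 0.057450/0.0559 = 0.59183 + 1.0277 = 1.62.

1.62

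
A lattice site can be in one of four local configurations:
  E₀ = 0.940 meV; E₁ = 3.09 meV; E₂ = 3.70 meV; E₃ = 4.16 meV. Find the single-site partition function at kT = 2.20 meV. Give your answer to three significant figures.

Z = 1.23

Eᵢ/kT = 0.42727, 1.4045, 1.6818, 1.8909.
Z = Σ e^(−Eᵢ/kT) = e^(−0.42727) + e^(−1.4045) + e^(−1.6818) + e^(−1.8909) = 0.65229 + 0.24549 + 0.18604 + 0.15094 = 1.2348.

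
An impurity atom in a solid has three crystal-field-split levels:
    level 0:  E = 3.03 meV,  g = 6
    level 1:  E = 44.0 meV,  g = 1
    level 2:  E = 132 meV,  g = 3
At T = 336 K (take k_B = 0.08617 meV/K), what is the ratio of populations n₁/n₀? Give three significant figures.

k_BT = 0.08617 × 336 K = 28.953 meV.
n₁/n₀ = (g₁/g₀) exp[−(E₁−E₀)/kT] = (1/6) × exp(−(40.97 meV)/(28.953 meV)) = (1/6) × exp(-1.4151) = 0.0405.

0.0405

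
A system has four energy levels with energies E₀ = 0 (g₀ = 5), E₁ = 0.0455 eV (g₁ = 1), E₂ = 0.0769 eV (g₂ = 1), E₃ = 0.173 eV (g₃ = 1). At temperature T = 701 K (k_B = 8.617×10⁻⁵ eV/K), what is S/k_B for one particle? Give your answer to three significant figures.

k_BT = 8.617×10⁻⁵ × 701 K = 0.060405 eV.
Eᵢ/kT = 0, 0.75325, 1.2731, 2.8640.
Z = Σ gᵢe^(−Eᵢ/kT) = 5·e^(−0) + 1·e^(−0.75325) + 1·e^(−1.2731) + 1·e^(−2.8640) = 5.0000 + 0.47083 + 0.27996 + 0.057040 = 5.8078.
⟨E⟩ = Σ EᵢPᵢ = 0.0090946 eV.
S/k_B = ln Z + ⟨E⟩/kT = ln(5.8078) + 0.0090946/0.060405 = 1.7592 + 0.15056 = 1.91.

1.91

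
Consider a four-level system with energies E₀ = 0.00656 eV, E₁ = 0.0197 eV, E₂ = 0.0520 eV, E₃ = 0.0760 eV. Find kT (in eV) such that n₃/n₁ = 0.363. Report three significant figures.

n₃/n₁ = exp[−(E₃−E₁)/kT] = 0.363.
⇒ (E₃−E₁)/kT = ln(1/0.363) = ln(2.7548) = 1.0133.
kT = 0.0563 eV / 1.0133 = 0.0556 eV.

0.0556 eV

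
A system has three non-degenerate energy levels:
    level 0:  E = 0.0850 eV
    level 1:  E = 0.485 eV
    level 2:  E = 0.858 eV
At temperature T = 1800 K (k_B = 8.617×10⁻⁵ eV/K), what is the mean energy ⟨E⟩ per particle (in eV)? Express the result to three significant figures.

k_BT = 8.617×10⁻⁵ × 1800 K = 0.15511 eV.
Eᵢ/kT = 0.54800, 3.1268, 5.5316.
Z = Σ e^(−Eᵢ/kT) = e^(−0.54800) + e^(−3.1268) + e^(−5.5316) = 0.57810 + 0.043858 + 0.0039596 = 0.62592.
⟨E⟩ = Σ Eᵢ e^(−Eᵢ/kT) / Z = (0.0850·0.57810 + 0.485·0.043858 + 0.858·0.0039596) / 0.62592 = 0.118 eV.

0.118 eV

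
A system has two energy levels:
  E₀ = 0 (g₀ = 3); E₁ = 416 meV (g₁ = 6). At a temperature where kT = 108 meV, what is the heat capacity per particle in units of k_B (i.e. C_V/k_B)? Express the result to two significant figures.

0.58

Eᵢ/kT = 0, 3.852.
Z = Σ gᵢe^(−Eᵢ/kT) = 3·e^(−0) + 6·e^(−3.852) = 3.000 + 0.1274 = 3.127.
⟨E⟩ = 16.95 meV, ⟨E²⟩ = 7051 meV².
C_V/k_B = (⟨E²⟩ − ⟨E⟩²)/(kT)² = (7051 − 287.3)/11660 = 0.58.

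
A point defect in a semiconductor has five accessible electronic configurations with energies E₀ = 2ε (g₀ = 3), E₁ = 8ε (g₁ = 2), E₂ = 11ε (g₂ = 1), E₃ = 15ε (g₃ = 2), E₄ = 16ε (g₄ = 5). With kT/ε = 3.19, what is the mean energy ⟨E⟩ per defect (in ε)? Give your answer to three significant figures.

3.06 ε

Eᵢ/kT = 0.62696, 2.5078, 3.4483, 4.7022, 5.0157.
Z = Σ gᵢe^(−Eᵢ/kT) = 3·e^(−0.62696) + 2·e^(−2.5078) + 1·e^(−3.4483) + 2·e^(−4.7022) + 5·e^(−5.0157) = 1.6026 + 0.16289 + 0.031800 + 0.018151 + 0.033165 = 1.8486.
⟨E⟩ = Σ Eᵢ gᵢe^(−Eᵢ/kT) / Z = (2·1.6026 + 8·0.16289 + 11·0.031800 + 15·0.018151 + 16·0.033165) / 1.8486 = 3.06 ε.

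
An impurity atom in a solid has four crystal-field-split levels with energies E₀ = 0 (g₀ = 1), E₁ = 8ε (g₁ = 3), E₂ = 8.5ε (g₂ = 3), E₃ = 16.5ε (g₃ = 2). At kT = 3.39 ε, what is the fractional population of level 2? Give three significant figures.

0.158

Eᵢ/kT = 0, 2.3599, 2.5074, 4.8673.
Z = Σ gᵢe^(−Eᵢ/kT) = 1·e^(−0) + 3·e^(−2.3599) + 3·e^(−2.5074) + 2·e^(−4.8673) = 1.0000 + 0.28329 + 0.24444 + 0.015388 = 1.5431.
P₂ = g₂ e^(−E₂/kT) / Z = 0.24444/1.5431 = 0.158.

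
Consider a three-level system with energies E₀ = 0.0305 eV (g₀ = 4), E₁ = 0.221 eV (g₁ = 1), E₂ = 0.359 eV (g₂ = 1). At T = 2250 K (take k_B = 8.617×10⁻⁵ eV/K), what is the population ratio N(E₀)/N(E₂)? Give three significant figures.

21.8

k_BT = 8.617×10⁻⁵ × 2250 K = 0.19388 eV.
n₀/n₂ = (g₀/g₂) exp[−(E₀−E₂)/kT] = (4/1) × exp(−(-0.3285 eV)/(0.19388 eV)) = (4/1) × exp(1.6943) = 21.8.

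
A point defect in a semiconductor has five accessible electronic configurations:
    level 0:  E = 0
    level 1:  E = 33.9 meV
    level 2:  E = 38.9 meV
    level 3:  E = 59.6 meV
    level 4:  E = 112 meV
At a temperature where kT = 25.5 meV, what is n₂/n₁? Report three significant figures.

0.822

n₂/n₁ = exp[−(E₂−E₁)/kT] = exp(−(5.0 meV)/(25.5 meV)) = exp(-0.19608) = 0.822.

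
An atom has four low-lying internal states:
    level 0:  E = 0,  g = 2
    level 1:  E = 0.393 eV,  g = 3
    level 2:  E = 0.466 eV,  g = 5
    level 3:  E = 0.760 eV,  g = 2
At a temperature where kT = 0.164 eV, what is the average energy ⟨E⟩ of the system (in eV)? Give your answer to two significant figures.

0.10 eV

Eᵢ/kT = 0, 2.396, 2.841, 4.634.
Z = Σ gᵢe^(−Eᵢ/kT) = 2·e^(−0) + 3·e^(−2.396) + 5·e^(−2.841) + 2·e^(−4.634) = 2.000 + 0.2732 + 0.2918 + 0.01943 = 2.584.
⟨E⟩ = Σ Eᵢ gᵢe^(−Eᵢ/kT) / Z = (0·2.000 + 0.393·0.2732 + 0.466·0.2918 + 0.760·0.01943) / 2.584 = 0.10 eV.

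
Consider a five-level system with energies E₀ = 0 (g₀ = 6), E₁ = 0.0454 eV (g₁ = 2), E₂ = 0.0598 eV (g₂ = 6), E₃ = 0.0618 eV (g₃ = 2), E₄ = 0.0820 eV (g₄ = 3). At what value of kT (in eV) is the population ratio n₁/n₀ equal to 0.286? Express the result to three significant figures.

0.296 eV

n₁/n₀ = (g₁/g₀) exp[−(E₁−E₀)/kT] = 0.286.
⇒ (E₁−E₀)/kT = ln((2/6)/0.286) = ln(1.1655) = 0.15315.
kT = 0.0454 eV / 0.15315 = 0.296 eV.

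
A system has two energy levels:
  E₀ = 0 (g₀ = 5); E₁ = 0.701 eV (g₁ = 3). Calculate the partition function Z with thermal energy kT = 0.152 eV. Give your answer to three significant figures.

Eᵢ/kT = 0, 4.6118.
Z = Σ gᵢe^(−Eᵢ/kT) = 5·e^(−0) + 3·e^(−4.6118) = 5.0000 + 0.029802 = 5.0298.

Z = 5.03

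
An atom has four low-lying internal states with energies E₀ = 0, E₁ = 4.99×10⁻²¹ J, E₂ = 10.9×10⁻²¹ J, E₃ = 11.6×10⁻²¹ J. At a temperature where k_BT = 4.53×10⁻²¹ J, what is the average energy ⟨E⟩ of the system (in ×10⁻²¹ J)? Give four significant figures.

2.359 ×10⁻²¹ J

Eᵢ/kT = 0, 1.10155, 2.40618, 2.56071.
Z = Σ e^(−Eᵢ/kT) = e^(−0) + e^(−1.10155) + e^(−2.40618) + e^(−2.56071) = 1.00000 + 0.332356 + 0.0901590 + 0.0772499 = 1.49976.
⟨E⟩ = Σ Eᵢ e^(−Eᵢ/kT) / Z = (0·1.00000 + 4.99·0.332356 + 10.9·0.0901590 + 11.6·0.0772499) / 1.49976 = 2.359 ×10⁻²¹ J.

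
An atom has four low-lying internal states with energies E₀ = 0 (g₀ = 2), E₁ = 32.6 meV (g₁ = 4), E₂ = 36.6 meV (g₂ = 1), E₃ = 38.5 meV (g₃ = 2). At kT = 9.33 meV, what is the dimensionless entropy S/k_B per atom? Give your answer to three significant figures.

Eᵢ/kT = 0, 3.4941, 3.9228, 4.1265.
Z = Σ gᵢe^(−Eᵢ/kT) = 2·e^(−0) + 4·e^(−3.4941) + 1·e^(−3.9228) + 2·e^(−4.1265) = 2.0000 + 0.12150 + 0.019786 + 0.032279 = 2.1736.
⟨E⟩ = Σ EᵢPᵢ = 2.7272 meV.
S/k_B = ln Z + ⟨E⟩/kT = ln(2.1736) + 2.7272/9.33 = 0.77638 + 0.29230 = 1.07.

1.07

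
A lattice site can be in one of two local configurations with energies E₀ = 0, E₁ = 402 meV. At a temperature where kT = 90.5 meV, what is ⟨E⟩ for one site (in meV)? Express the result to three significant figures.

4.68 meV

Eᵢ/kT = 0, 4.4420.
Z = Σ e^(−Eᵢ/kT) = e^(−0) + e^(−4.4420) = 1.0000 + 0.011772 = 1.0118.
⟨E⟩ = Σ Eᵢ e^(−Eᵢ/kT) / Z = (0·1.0000 + 402·0.011772) / 1.0118 = 4.68 meV.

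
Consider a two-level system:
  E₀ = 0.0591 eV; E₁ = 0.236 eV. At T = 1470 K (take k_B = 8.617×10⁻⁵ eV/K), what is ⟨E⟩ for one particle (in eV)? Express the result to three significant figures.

k_BT = 8.617×10⁻⁵ × 1470 K = 0.12667 eV.
Eᵢ/kT = 0.46657, 1.8631.
Z = Σ e^(−Eᵢ/kT) = e^(−0.46657) + e^(−1.8631) = 0.62715 + 0.15519 = 0.78234.
⟨E⟩ = Σ Eᵢ e^(−Eᵢ/kT) / Z = (0.0591·0.62715 + 0.236·0.15519) / 0.78234 = 0.0942 eV.

0.0942 eV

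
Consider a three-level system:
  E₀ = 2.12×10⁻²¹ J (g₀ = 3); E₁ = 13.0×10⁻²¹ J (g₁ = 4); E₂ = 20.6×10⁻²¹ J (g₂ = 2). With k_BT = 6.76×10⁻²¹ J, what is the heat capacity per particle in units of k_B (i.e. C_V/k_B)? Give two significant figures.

Eᵢ/kT = 0.3136, 1.923, 3.047.
Z = Σ gᵢe^(−Eᵢ/kT) = 3·e^(−0.3136) + 4·e^(−1.923) + 2·e^(−3.047) = 2.192 + 0.5847 + 0.09500 = 2.872.
⟨E⟩ = 4.946, ⟨E²⟩ = 51.87.
C_V/k_B = (⟨E²⟩ − ⟨E⟩²)/(kT)² = (51.87 − 24.46)/45.70 = 0.60.

0.60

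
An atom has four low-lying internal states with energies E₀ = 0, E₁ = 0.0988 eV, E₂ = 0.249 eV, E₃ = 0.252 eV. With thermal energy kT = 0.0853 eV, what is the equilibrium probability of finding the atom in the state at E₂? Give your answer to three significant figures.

0.0380

Eᵢ/kT = 0, 1.1583, 2.9191, 2.9543.
Z = Σ e^(−Eᵢ/kT) = e^(−0) + e^(−1.1583) + e^(−2.9191) + e^(−2.9543) = 1.0000 + 0.31402 + 0.053982 + 0.052115 = 1.4201.
P₂ = e^(−E₂/kT) / Z = 0.053982/1.4201 = 0.0380.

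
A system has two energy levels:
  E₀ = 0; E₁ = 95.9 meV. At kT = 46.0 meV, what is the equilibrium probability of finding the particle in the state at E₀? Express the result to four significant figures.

0.8894

Eᵢ/kT = 0, 2.08478.
Z = Σ e^(−Eᵢ/kT) = e^(−0) + e^(−2.08478) = 1.00000 + 0.124334 = 1.12433.
P₀ = e^(−E₀/kT) / Z = 1.00000/1.12433 = 0.8894.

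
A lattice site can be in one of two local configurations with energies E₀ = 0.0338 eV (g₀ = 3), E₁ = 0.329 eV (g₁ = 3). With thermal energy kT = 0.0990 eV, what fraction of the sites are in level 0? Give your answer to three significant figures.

0.952

Eᵢ/kT = 0.34141, 3.3232.
Z = Σ gᵢe^(−Eᵢ/kT) = 3·e^(−0.34141) + 3·e^(−3.3232) = 2.1323 + 0.10811 = 2.2404.
P₀ = g₀ e^(−E₀/kT) / Z = 2.1323/2.2404 = 0.952.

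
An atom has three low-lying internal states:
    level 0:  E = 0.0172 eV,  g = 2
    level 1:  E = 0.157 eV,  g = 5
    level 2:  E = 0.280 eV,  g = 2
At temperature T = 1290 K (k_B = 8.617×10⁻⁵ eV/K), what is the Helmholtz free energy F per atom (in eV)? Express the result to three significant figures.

k_BT = 8.617×10⁻⁵ × 1290 K = 0.11116 eV.
Eᵢ/kT = 0.15473, 1.4124, 2.5189.
Z = Σ gᵢe^(−Eᵢ/kT) = 2·e^(−0.15473) + 5·e^(−1.4124) + 2·e^(−2.5189) = 1.7133 + 1.2178 + 0.16110 = 3.0922.
F = −kT ln Z = −0.11116 × ln(3.0922) = −0.11116 × 1.1289 = -0.125 eV.

-0.125 eV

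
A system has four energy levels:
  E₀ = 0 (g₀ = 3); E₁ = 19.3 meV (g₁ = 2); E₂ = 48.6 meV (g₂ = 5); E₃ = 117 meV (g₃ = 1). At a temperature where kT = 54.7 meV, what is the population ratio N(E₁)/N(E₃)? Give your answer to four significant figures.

n₁/n₃ = (g₁/g₃) exp[−(E₁−E₃)/kT] = (2/1) × exp(−(-97.7 meV)/(54.7 meV)) = (2/1) × exp(1.78611) = 11.93.

11.93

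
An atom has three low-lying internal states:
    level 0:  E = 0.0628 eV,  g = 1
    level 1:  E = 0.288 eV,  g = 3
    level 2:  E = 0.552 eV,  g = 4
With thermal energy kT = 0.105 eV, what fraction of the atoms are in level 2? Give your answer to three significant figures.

Eᵢ/kT = 0.59810, 2.7429, 5.2571.
Z = Σ gᵢe^(−Eᵢ/kT) = 1·e^(−0.59810) + 3·e^(−2.7429) + 4·e^(−5.2571) = 0.54986 + 0.19315 + 0.020842 = 0.76385.
P₂ = g₂ e^(−E₂/kT) / Z = 0.020842/0.76385 = 0.0273.

0.0273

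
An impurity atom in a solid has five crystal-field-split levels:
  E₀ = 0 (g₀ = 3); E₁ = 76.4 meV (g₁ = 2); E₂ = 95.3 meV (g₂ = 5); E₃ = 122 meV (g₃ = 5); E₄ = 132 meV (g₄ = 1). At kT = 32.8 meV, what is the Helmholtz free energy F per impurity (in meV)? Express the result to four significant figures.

Eᵢ/kT = 0, 2.32927, 2.90549, 3.71951, 4.02439.
Z = Σ gᵢe^(−Eᵢ/kT) = 3·e^(−0) + 2·e^(−2.32927) + 5·e^(−2.90549) + 5·e^(−3.71951) + 1·e^(−4.02439) = 3.00000 + 0.194734 + 0.273610 + 0.121229 + 0.0178743 = 3.60745.
F = −kT ln Z = −32.8 × ln(3.60745) = −32.8 × 1.28300 = -42.08 meV.

-42.08 meV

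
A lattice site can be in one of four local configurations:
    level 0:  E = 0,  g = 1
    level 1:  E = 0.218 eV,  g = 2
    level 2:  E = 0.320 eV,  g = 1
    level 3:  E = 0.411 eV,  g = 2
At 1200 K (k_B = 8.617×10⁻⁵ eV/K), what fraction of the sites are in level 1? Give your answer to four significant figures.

0.1832

k_BT = 8.617×10⁻⁵ × 1200 K = 0.103404 eV.
Eᵢ/kT = 0, 2.10824, 3.09466, 3.97470.
Z = Σ gᵢe^(−Eᵢ/kT) = 1·e^(−0) + 2·e^(−2.10824) + 1·e^(−3.09466) + 2·e^(−3.97470) = 1.00000 + 0.242903 + 0.0452904 + 0.0375699 = 1.32576.
P₁ = g₁ e^(−E₁/kT) / Z = 0.242903/1.32576 = 0.1832.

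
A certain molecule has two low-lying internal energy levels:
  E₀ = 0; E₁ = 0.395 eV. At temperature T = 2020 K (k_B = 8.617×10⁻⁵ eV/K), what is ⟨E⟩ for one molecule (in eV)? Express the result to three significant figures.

k_BT = 8.617×10⁻⁵ × 2020 K = 0.17406 eV.
Eᵢ/kT = 0, 2.2693.
Z = Σ e^(−Eᵢ/kT) = e^(−0) + e^(−2.2693) = 1.0000 + 0.10338 = 1.1034.
⟨E⟩ = Σ Eᵢ e^(−Eᵢ/kT) / Z = (0·1.0000 + 0.395·0.10338) / 1.1034 = 0.0370 eV.

0.0370 eV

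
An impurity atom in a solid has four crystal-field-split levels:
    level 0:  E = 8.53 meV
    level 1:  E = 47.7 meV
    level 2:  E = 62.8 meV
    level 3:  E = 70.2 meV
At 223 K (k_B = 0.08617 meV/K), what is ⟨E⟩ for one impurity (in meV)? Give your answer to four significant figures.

k_BT = 0.08617 × 223 K = 19.2159 meV.
Eᵢ/kT = 0.443903, 2.48232, 3.26813, 3.65322.
Z = Σ e^(−Eᵢ/kT) = e^(−0.443903) + e^(−2.48232) + e^(−3.26813) + e^(−3.65322) = 0.641528 + 0.0835492 + 0.0380776 + 0.0259076 = 0.789062.
⟨E⟩ = Σ Eᵢ e^(−Eᵢ/kT) / Z = (8.53·0.641528 + 47.7·0.0835492 + 62.8·0.0380776 + 70.2·0.0259076) / 0.789062 = 17.32 meV.

17.32 meV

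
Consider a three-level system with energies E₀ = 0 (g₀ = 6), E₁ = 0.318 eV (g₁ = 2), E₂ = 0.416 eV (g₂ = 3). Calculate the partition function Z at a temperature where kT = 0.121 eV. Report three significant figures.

Eᵢ/kT = 0, 2.6281, 3.4380.
Z = Σ gᵢe^(−Eᵢ/kT) = 6·e^(−0) + 2·e^(−2.6281) + 3·e^(−3.4380) = 6.0000 + 0.14443 + 0.096387 = 6.2408.

Z = 6.24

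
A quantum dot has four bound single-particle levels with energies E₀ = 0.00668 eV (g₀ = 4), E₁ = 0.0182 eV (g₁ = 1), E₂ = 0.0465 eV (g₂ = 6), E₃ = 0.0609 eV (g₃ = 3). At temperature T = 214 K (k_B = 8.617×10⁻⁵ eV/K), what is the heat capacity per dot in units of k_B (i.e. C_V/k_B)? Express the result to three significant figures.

k_BT = 8.617×10⁻⁵ × 214 K = 0.018440 eV.
Eᵢ/kT = 0.36226, 0.98698, 2.5217, 3.3026.
Z = Σ gᵢe^(−Eᵢ/kT) = 4·e^(−0.36226) + 1·e^(−0.98698) + 6·e^(−2.5217) + 3·e^(−3.3026) = 2.7844 + 0.37270 + 0.48194 + 0.11036 = 3.7494.
⟨E⟩ = 0.014539 eV, ⟨E²⟩ = 0.00045316 eV².
C_V/k_B = (⟨E²⟩ − ⟨E⟩²)/(kT)² = (0.00045316 − 0.00021138)/0.00034003 = 0.711.

0.711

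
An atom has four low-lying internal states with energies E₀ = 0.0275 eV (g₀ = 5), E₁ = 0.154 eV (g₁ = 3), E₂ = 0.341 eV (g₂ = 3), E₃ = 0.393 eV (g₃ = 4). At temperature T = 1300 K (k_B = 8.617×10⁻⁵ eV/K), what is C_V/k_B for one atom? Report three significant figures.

0.570

k_BT = 8.617×10⁻⁵ × 1300 K = 0.11202 eV.
Eᵢ/kT = 0.24549, 1.3748, 3.0441, 3.5083.
Z = Σ gᵢe^(−Eᵢ/kT) = 5·e^(−0.24549) + 3·e^(−1.3748) + 3·e^(−3.0441) + 4·e^(−3.5083) = 3.9116 + 0.75867 + 0.14292 + 0.11979 = 4.9330.
⟨E⟩ = 0.064913 eV, ⟨E²⟩ = 0.011367 eV².
C_V/k_B = (⟨E²⟩ − ⟨E⟩²)/(kT)² = (0.011367 − 0.0042137)/0.012548 = 0.570.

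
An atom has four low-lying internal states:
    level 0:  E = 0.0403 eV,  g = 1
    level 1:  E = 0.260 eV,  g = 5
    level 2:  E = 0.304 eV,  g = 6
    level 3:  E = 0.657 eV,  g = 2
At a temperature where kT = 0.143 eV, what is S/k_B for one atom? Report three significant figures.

2.27

Eᵢ/kT = 0.28182, 1.8182, 2.1259, 4.5944.
Z = Σ gᵢe^(−Eᵢ/kT) = 1·e^(−0.28182) + 5·e^(−1.8182) + 6·e^(−2.1259) + 2·e^(−4.5944) = 0.75441 + 0.81159 + 0.71595 + 0.020217 = 2.3022.
⟨E⟩ = Σ EᵢPᵢ = 0.20517 eV.
S/k_B = ln Z + ⟨E⟩/kT = ln(2.3022) + 0.20517/0.143 = 0.83387 + 1.4348 = 2.27.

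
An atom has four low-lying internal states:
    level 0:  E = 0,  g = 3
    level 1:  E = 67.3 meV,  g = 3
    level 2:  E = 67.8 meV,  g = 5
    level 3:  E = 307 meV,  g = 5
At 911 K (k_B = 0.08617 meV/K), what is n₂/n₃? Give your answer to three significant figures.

21.1

k_BT = 0.08617 × 911 K = 78.501 meV.
n₂/n₃ = (g₂/g₃) exp[−(E₂−E₃)/kT] = (5/5) × exp(−(-239.2 meV)/(78.501 meV)) = (5/5) × exp(3.0471) = 21.1.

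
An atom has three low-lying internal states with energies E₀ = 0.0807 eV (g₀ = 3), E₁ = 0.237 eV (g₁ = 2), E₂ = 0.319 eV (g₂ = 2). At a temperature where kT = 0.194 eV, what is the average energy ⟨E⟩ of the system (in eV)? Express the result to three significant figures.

Eᵢ/kT = 0.41598, 1.2216, 1.6443.
Z = Σ gᵢe^(−Eᵢ/kT) = 3·e^(−0.41598) + 2·e^(−1.2216) + 2·e^(−1.6443) = 1.9791 + 0.58952 + 0.38630 = 2.9549.
⟨E⟩ = Σ Eᵢ gᵢe^(−Eᵢ/kT) / Z = (0.0807·1.9791 + 0.237·0.58952 + 0.319·0.38630) / 2.9549 = 0.143 eV.

0.143 eV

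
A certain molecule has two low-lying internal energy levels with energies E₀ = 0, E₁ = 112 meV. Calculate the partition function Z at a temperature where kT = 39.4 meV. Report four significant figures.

Z = 1.058

Eᵢ/kT = 0, 2.84264.
Z = Σ e^(−Eᵢ/kT) = e^(−0) + e^(−2.84264) = 1.00000 + 0.0582716 = 1.05827.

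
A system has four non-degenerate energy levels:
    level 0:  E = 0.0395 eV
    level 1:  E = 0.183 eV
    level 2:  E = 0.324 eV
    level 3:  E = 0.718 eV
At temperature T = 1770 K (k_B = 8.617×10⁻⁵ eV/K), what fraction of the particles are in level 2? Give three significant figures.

0.0995

k_BT = 8.617×10⁻⁵ × 1770 K = 0.15252 eV.
Eᵢ/kT = 0.25898, 1.1998, 2.1243, 4.7076.
Z = Σ e^(−Eᵢ/kT) = e^(−0.25898) + e^(−1.1998) + e^(−2.1243) + e^(−4.7076) = 0.77184 + 0.30125 + 0.11952 + 0.0090264 = 1.2016.
P₂ = e^(−E₂/kT) / Z = 0.11952/1.2016 = 0.0995.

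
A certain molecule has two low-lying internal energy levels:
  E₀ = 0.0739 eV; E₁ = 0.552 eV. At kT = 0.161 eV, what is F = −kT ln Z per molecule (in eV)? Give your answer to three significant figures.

Eᵢ/kT = 0.45901, 3.4286.
Z = Σ e^(−Eᵢ/kT) = e^(−0.45901) + e^(−3.4286) = 0.63191 + 0.032432 = 0.66434.
F = −kT ln Z = −0.161 × ln(0.66434) = −0.161 × -0.40896 = 0.0658 eV.

0.0658 eV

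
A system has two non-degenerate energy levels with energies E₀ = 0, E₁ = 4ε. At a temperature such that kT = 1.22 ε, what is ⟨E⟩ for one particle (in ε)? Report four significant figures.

0.1452 ε

Eᵢ/kT = 0, 3.27869.
Z = Σ e^(−Eᵢ/kT) = e^(−0) + e^(−3.27869) = 1.00000 + 0.0376776 = 1.03768.
⟨E⟩ = Σ Eᵢ e^(−Eᵢ/kT) / Z = (0·1.00000 + 4·0.0376776) / 1.03768 = 0.1452 ε.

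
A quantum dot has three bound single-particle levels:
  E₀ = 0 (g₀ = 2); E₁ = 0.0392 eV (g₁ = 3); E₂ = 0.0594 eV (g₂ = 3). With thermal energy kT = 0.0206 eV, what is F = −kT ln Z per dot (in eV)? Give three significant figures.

-0.0198 eV

Eᵢ/kT = 0, 1.9029, 2.8835.
Z = Σ gᵢe^(−Eᵢ/kT) = 2·e^(−0) + 3·e^(−1.9029) + 3·e^(−2.8835) = 2.0000 + 0.44741 + 0.16782 = 2.6152.
F = −kT ln Z = −0.0206 × ln(2.6152) = −0.0206 × 0.96134 = -0.0198 eV.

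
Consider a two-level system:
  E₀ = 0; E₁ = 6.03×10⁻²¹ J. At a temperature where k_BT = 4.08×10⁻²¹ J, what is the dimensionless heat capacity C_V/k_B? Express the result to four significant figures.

Eᵢ/kT = 0, 1.47794.
Z = Σ e^(−Eᵢ/kT) = e^(−0) + e^(−1.47794) = 1.00000 + 0.228107 = 1.22811.
⟨E⟩ = 1.12000, ⟨E²⟩ = 6.75361.
C_V/k_B = (⟨E²⟩ − ⟨E⟩²)/(kT)² = (6.75361 − 1.25440)/16.6464 = 0.3304.

0.3304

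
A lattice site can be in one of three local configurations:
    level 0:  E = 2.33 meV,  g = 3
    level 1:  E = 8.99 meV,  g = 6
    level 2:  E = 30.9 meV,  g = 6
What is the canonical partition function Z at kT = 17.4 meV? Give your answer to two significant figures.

Eᵢ/kT = 0.1339, 0.5167, 1.776.
Z = Σ gᵢe^(−Eᵢ/kT) = 3·e^(−0.1339) + 6·e^(−0.5167) + 6·e^(−1.776) = 2.624 + 3.579 + 1.016 = 7.219.

Z = 7.2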